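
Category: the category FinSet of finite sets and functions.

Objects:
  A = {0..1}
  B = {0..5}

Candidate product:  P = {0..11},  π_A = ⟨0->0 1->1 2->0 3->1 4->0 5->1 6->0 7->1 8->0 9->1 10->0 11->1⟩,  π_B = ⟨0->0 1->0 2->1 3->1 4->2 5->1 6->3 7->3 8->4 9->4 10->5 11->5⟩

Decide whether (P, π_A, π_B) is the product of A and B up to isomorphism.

|A|·|B| = 2·6 = 12;  |P| = 12
Check the pairing map k ↦ (π_A(k), π_B(k)):
  0 -> (0,0)
  1 -> (1,0)
  2 -> (0,1)
  3 -> (1,1)
  4 -> (0,2)
  5 -> (1,1)  ✗ repeats pair of k=3
  6 -> (0,3)
  7 -> (1,3)
  8 -> (0,4)
  9 -> (1,4)
  10 -> (0,5)
  11 -> (1,5)
distinct pairs in image: 11 / 12 needed
  → (1,1) hit at k=3 and k=5

Answer: NOT A VALID PRODUCT — duplicate pair at indices 3,5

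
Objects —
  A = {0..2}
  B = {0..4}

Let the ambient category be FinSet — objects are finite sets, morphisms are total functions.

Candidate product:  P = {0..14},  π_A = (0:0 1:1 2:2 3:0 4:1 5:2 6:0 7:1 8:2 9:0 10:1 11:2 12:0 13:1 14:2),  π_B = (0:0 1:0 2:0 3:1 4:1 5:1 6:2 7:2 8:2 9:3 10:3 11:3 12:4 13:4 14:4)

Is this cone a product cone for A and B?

|A|·|B| = 3·5 = 15;  |P| = 15
Check the pairing map k ↦ (π_A(k), π_B(k)):
  0 : (0,0)
  1 : (1,0)
  2 : (2,0)
  3 : (0,1)
  4 : (1,1)
  5 : (2,1)
  6 : (0,2)
  7 : (1,2)
  8 : (2,2)
  9 : (0,3)
  10 : (1,3)
  11 : (2,3)
  12 : (0,4)
  13 : (1,4)
  14 : (2,4)
distinct pairs in image: 15 / 15 needed
  → bijection onto A×B; projections well-typed.

Answer: VALID PRODUCT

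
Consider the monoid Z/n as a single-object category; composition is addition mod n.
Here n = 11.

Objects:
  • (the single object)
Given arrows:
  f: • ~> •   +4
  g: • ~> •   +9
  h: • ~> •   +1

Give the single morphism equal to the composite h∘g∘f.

Answer: +3

Trace:
  0 +4≡4 +9≡2 +1≡3  (mod 11)
composite: +3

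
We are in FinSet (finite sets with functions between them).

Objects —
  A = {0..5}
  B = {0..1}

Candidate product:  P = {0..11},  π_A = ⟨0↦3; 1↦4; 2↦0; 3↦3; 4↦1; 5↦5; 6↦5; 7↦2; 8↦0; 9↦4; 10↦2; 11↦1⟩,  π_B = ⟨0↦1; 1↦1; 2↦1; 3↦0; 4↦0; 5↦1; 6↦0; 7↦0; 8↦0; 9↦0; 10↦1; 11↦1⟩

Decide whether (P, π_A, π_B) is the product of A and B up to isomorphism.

|A|·|B| = 6·2 = 12;  |P| = 12
Check the pairing map k ↦ (π_A(k), π_B(k)):
  0 ↦ (3,1)
  1 ↦ (4,1)
  2 ↦ (0,1)
  3 ↦ (3,0)
  4 ↦ (1,0)
  5 ↦ (5,1)
  6 ↦ (5,0)
  7 ↦ (2,0)
  8 ↦ (0,0)
  9 ↦ (4,0)
  10 ↦ (2,1)
  11 ↦ (1,1)
distinct pairs in image: 12 / 12 needed
  → bijection onto A×B; projections well-typed.

Answer: VALID PRODUCT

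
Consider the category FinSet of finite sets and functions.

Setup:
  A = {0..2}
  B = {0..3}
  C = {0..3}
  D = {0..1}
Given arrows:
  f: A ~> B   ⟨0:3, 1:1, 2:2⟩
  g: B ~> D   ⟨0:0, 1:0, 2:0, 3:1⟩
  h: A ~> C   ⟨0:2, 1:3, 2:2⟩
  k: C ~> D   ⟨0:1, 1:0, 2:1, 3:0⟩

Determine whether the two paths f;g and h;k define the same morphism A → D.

Path 1 = f;g:
  0 f~>3 g~>1
  1 f~>1 g~>0
  2 f~>2 g~>0
  result₁ = ⟨0:1, 1:0, 2:0⟩
Path 2 = h;k:
  0 h~>2 k~>1
  1 h~>3 k~>0
  2 h~>2 k~>1
  result₂ = ⟨0:1, 1:0, 2:1⟩
Equal? differ; not commutative

Answer: DOES NOT COMMUTE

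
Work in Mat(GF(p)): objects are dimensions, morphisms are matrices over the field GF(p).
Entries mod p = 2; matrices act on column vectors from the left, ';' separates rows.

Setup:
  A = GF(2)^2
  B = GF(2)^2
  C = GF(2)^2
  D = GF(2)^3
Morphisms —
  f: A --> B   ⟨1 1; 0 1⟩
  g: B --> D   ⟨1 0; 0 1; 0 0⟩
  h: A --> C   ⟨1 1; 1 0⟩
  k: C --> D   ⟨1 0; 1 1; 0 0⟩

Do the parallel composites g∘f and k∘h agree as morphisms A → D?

Answer: COMMUTES

Work:
Along f;g (path 1):
  e0=(1,0) f-->(1,0) g-->(1,0,0)
  e1=(0,1) f-->(1,1) g-->(1,1,0)
  result₁ = ⟨1 1; 0 1; 0 0⟩
Along h;k (path 2):
  e0=(1,0) h-->(1,1) k-->(1,0,0)
  e1=(0,1) h-->(1,0) k-->(1,1,0)
  result₂ = ⟨1 1; 0 1; 0 0⟩
Equal? same morphism ✓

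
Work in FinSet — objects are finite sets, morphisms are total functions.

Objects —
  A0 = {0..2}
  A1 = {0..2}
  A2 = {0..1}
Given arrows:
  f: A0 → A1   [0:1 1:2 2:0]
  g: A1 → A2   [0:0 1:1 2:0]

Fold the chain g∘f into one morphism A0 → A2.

  0 f→1 g→1
  1 f→2 g→0
  2 f→0 g→0
⟦path⟧: [0:1 1:0 2:0]

Answer: [0:1 1:0 2:0]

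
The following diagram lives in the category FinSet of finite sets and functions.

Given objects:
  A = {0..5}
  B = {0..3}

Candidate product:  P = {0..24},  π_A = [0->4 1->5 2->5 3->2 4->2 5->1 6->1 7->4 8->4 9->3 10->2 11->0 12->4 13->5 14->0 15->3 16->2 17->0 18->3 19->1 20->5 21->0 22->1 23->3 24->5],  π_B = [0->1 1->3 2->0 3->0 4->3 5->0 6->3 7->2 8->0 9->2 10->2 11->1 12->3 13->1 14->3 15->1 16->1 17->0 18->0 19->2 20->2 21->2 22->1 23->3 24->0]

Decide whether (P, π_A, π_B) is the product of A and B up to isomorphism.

Answer: NOT A VALID PRODUCT — |P|=25 ≠ |A|·|B|=24

Derivation:
|A|·|B| = 6·4 = 24;  |P| = 25
  → cardinalities differ; no bijection possible.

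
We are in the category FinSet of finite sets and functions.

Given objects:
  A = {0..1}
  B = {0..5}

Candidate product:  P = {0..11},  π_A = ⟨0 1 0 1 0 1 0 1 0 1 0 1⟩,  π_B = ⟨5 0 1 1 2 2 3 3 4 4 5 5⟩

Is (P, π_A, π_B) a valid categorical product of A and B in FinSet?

|A|·|B| = 2·6 = 12;  |P| = 12
Check the pairing map k ↦ (π_A(k), π_B(k)):
  0 -> (0,5)
  1 -> (1,0)
  2 -> (0,1)
  3 -> (1,1)
  4 -> (0,2)
  5 -> (1,2)
  6 -> (0,3)
  7 -> (1,3)
  8 -> (0,4)
  9 -> (1,4)
  10 -> (0,5)  ✗ repeats pair of k=0
  11 -> (1,5)
distinct pairs in image: 11 / 12 needed
  → (0,5) hit at k=0 and k=10

Answer: NOT A VALID PRODUCT — duplicate pair at indices 10,0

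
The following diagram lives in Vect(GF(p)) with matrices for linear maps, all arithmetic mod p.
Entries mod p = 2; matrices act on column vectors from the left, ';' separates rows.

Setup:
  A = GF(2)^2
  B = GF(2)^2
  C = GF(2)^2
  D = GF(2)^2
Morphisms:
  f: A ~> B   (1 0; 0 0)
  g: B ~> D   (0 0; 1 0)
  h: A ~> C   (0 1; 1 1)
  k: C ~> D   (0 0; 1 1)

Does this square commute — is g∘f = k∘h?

Along f;g (path 1):
  e0=[1,0] f~>[1,0] g~>[0,1]
  e1=[0,1] f~>[0,0] g~>[0,0]
  ⟦path⟧₁ = (0 0; 1 0)
Along h;k (path 2):
  e0=[1,0] h~>[0,1] k~>[0,1]
  e1=[0,1] h~>[1,1] k~>[0,0]
  ⟦path⟧₂ = (0 0; 1 0)
Equal? equal; square commutes

Answer: COMMUTES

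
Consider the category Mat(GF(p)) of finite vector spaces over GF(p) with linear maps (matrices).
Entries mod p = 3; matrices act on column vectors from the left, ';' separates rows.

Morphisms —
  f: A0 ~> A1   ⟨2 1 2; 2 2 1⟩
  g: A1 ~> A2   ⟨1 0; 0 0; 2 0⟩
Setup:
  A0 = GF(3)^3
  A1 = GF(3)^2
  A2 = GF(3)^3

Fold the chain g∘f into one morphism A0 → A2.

Answer: ⟨2 1 2; 0 0 0; 1 2 1⟩

Work:
  e0=(1,0,0) f~>(2,2) g~>(2,0,1)
  e1=(0,1,0) f~>(1,2) g~>(1,0,2)
  e2=(0,0,1) f~>(2,1) g~>(2,0,1)
composite: ⟨2 1 2; 0 0 0; 1 2 1⟩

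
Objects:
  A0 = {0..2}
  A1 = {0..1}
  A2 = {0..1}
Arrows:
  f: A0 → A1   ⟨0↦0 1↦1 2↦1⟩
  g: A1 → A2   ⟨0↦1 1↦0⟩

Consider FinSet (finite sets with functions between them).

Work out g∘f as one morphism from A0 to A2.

  0 f→0 g→1
  1 f→1 g→0
  2 f→1 g→0
⟦path⟧: ⟨0↦1 1↦0 2↦0⟩

Answer: ⟨0↦1 1↦0 2↦0⟩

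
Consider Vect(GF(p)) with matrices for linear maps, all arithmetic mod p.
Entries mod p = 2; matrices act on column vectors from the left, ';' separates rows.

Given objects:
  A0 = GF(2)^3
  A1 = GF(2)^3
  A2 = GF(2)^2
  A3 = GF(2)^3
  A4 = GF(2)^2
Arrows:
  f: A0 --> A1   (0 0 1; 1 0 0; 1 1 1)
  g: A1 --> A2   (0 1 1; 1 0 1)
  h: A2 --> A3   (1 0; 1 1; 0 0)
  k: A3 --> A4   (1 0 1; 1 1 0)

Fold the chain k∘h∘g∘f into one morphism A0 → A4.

  e0=⟨1,0,0⟩ f-->⟨0,1,1⟩ g-->⟨0,1⟩ h-->⟨0,1,0⟩ k-->⟨0,1⟩
  e1=⟨0,1,0⟩ f-->⟨0,0,1⟩ g-->⟨1,1⟩ h-->⟨1,0,0⟩ k-->⟨1,1⟩
  e2=⟨0,0,1⟩ f-->⟨1,0,1⟩ g-->⟨1,0⟩ h-->⟨1,1,0⟩ k-->⟨1,0⟩
⟦path⟧: (0 1 1; 1 1 0)

Answer: (0 1 1; 1 1 0)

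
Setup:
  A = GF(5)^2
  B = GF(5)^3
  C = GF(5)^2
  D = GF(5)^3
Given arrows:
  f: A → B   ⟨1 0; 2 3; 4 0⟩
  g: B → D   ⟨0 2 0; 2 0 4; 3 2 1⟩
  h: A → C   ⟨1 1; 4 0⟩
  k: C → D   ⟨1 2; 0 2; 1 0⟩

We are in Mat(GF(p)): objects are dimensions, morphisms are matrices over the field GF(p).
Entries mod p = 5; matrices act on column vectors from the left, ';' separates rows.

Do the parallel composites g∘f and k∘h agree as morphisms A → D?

Answer: COMMUTES

Trace:
Path 1 = f;g:
  e0=⟨1,0⟩ f→⟨1,2,4⟩ g→⟨4,3,1⟩
  e1=⟨0,1⟩ f→⟨0,3,0⟩ g→⟨1,0,1⟩
  composite₁ = ⟨4 1; 3 0; 1 1⟩
Path 2 = h;k:
  e0=⟨1,0⟩ h→⟨1,4⟩ k→⟨4,3,1⟩
  e1=⟨0,1⟩ h→⟨1,0⟩ k→⟨1,0,1⟩
  composite₂ = ⟨4 1; 3 0; 1 1⟩
Equal? equal; square commutes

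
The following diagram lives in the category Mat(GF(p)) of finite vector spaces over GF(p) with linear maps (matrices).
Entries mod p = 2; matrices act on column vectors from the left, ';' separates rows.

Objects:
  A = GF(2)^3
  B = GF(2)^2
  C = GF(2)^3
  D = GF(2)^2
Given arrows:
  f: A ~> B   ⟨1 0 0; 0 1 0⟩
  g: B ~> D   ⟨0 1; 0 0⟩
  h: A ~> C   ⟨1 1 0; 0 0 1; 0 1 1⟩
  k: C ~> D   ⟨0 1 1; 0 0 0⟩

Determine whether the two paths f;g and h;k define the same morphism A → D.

Answer: COMMUTES

Derivation:
Along f;g (path 1):
  e0=⟨1,0,0⟩ f~>⟨1,0⟩ g~>⟨0,0⟩
  e1=⟨0,1,0⟩ f~>⟨0,1⟩ g~>⟨1,0⟩
  e2=⟨0,0,1⟩ f~>⟨0,0⟩ g~>⟨0,0⟩
  composite₁ = ⟨0 1 0; 0 0 0⟩
Along h;k (path 2):
  e0=⟨1,0,0⟩ h~>⟨1,0,0⟩ k~>⟨0,0⟩
  e1=⟨0,1,0⟩ h~>⟨1,0,1⟩ k~>⟨1,0⟩
  e2=⟨0,0,1⟩ h~>⟨0,1,1⟩ k~>⟨0,0⟩
  composite₂ = ⟨0 1 0; 0 0 0⟩
Equal? same morphism ✓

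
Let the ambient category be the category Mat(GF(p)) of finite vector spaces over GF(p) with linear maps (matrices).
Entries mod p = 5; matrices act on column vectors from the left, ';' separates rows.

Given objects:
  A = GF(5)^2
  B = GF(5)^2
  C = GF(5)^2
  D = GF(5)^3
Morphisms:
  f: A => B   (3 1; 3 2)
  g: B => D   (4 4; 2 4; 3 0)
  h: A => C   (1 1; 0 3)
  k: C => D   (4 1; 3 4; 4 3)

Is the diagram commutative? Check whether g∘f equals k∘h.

1) trace f;g:
  e0=[1,0] f=>[3,3] g=>[4,3,4]
  e1=[0,1] f=>[1,2] g=>[2,0,3]
  composite₁ = (4 2; 3 0; 4 3)
2) trace h;k:
  e0=[1,0] h=>[1,0] k=>[4,3,4]
  e1=[0,1] h=>[1,3] k=>[2,0,3]
  composite₂ = (4 2; 3 0; 4 3)
Equal? same morphism ✓

Answer: COMMUTES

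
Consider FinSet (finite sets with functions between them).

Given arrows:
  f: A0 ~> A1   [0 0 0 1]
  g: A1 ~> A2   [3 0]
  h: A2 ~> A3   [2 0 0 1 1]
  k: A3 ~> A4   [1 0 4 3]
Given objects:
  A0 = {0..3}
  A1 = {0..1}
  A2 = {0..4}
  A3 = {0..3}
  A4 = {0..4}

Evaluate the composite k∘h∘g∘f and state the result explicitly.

  0 f~>0 g~>3 h~>1 k~>0
  1 f~>0 g~>3 h~>1 k~>0
  2 f~>0 g~>3 h~>1 k~>0
  3 f~>1 g~>0 h~>2 k~>4
composite: [0 0 0 4]

Answer: [0 0 0 4]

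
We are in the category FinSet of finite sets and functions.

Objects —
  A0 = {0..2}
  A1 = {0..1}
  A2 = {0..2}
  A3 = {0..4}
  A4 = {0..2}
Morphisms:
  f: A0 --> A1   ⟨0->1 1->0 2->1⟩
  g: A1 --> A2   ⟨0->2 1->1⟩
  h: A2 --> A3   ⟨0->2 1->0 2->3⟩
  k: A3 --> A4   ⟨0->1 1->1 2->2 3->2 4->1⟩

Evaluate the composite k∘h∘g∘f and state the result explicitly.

Answer: ⟨0->1 1->2 2->1⟩

Derivation:
  0 f-->1 g-->1 h-->0 k-->1
  1 f-->0 g-->2 h-->3 k-->2
  2 f-->1 g-->1 h-->0 k-->1
⟦path⟧: ⟨0->1 1->2 2->1⟩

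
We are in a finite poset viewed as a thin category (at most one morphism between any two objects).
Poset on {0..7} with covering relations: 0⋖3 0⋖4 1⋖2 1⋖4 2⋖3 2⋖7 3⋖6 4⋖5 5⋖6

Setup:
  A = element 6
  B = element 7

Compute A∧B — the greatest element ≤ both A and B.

Answer: A∧B = 2

Derivation:
Lower bounds of A=6 and B=7: {1,2}
  1 ≤ 2
  2 ≤ 2
glb = 2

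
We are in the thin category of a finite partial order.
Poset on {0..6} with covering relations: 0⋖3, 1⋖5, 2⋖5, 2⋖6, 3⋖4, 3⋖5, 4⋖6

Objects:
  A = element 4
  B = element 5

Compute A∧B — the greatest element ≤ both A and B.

Common predecessors of 4,5: {0,3}
  0 ⊑ 3
  3 ⊑ 3
glb = 3

Answer: A∧B = 3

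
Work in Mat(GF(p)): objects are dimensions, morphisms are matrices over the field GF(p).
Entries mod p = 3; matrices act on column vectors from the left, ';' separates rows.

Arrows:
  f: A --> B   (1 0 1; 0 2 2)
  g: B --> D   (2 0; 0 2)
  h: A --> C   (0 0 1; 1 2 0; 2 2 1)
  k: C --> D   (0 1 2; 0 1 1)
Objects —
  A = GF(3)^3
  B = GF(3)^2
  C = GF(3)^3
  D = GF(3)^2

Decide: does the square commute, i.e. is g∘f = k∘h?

Answer: COMMUTES

Work:
Along f;g (path 1):
  e0=(1,0,0) f-->(1,0) g-->(2,0)
  e1=(0,1,0) f-->(0,2) g-->(0,1)
  e2=(0,0,1) f-->(1,2) g-->(2,1)
  composite₁ = (2 0 2; 0 1 1)
Along h;k (path 2):
  e0=(1,0,0) h-->(0,1,2) k-->(2,0)
  e1=(0,1,0) h-->(0,2,2) k-->(0,1)
  e2=(0,0,1) h-->(1,0,1) k-->(2,1)
  composite₂ = (2 0 2; 0 1 1)
Equal? equal; square commutes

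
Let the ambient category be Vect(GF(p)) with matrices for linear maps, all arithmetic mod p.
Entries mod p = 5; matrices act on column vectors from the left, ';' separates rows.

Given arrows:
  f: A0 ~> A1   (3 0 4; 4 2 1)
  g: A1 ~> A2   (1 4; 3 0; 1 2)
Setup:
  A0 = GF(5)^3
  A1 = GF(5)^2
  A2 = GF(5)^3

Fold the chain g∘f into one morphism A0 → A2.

  e0=[1,0,0] f~>[3,4] g~>[4,4,1]
  e1=[0,1,0] f~>[0,2] g~>[3,0,4]
  e2=[0,0,1] f~>[4,1] g~>[3,2,1]
result: (4 3 3; 4 0 2; 1 4 1)

Answer: (4 3 3; 4 0 2; 1 4 1)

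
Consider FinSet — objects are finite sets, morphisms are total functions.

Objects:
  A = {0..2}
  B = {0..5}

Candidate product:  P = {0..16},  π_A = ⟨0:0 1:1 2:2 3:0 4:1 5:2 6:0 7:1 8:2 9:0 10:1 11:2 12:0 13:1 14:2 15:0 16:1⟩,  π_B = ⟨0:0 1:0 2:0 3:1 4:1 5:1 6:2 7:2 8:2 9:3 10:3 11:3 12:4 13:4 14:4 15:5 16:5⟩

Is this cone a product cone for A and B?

|A|·|B| = 3·6 = 18;  |P| = 17
  → cardinalities differ; no bijection possible.

Answer: NOT A VALID PRODUCT — |P|=17 ≠ |A|·|B|=18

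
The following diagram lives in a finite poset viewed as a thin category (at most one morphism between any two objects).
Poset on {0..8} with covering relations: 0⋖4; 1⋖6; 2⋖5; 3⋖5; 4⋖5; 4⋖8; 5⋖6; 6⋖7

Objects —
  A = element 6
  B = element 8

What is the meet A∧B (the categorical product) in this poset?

Answer: A∧B = 4

Work:
Lower bounds of A=6 and B=8: {0,4}
  0 ≤ 4
  4 ≤ 4
glb = 4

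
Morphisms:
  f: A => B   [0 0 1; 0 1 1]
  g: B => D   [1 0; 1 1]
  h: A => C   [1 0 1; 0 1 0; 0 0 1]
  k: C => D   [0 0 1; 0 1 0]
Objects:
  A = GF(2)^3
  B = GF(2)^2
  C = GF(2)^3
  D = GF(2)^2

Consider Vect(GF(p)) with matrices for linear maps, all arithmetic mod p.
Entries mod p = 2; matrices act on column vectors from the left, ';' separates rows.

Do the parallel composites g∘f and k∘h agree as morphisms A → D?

Path 1 = f;g:
  e0=(1,0,0) f=>(0,0) g=>(0,0)
  e1=(0,1,0) f=>(0,1) g=>(0,1)
  e2=(0,0,1) f=>(1,1) g=>(1,0)
  composite₁ = [0 0 1; 0 1 0]
Path 2 = h;k:
  e0=(1,0,0) h=>(1,0,0) k=>(0,0)
  e1=(0,1,0) h=>(0,1,0) k=>(0,1)
  e2=(0,0,1) h=>(1,0,1) k=>(1,0)
  composite₂ = [0 0 1; 0 1 0]
Equal? equal; square commutes

Answer: COMMUTES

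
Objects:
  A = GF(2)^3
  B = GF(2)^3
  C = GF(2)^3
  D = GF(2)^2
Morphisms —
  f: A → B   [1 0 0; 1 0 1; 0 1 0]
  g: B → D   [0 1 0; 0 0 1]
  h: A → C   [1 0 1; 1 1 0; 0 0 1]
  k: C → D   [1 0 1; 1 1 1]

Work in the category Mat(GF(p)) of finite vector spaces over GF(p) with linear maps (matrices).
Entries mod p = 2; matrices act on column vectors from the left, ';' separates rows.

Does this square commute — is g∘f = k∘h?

Answer: DOES NOT COMMUTE

Trace:
Path 1 = f;g:
  e0=⟨1,0,0⟩ f→⟨1,1,0⟩ g→⟨1,0⟩
  e1=⟨0,1,0⟩ f→⟨0,0,1⟩ g→⟨0,1⟩
  e2=⟨0,0,1⟩ f→⟨0,1,0⟩ g→⟨1,0⟩
  composite₁ = [1 0 1; 0 1 0]
Path 2 = h;k:
  e0=⟨1,0,0⟩ h→⟨1,1,0⟩ k→⟨1,0⟩
  e1=⟨0,1,0⟩ h→⟨0,1,0⟩ k→⟨0,1⟩
  e2=⟨0,0,1⟩ h→⟨1,0,1⟩ k→⟨0,0⟩
  composite₂ = [1 0 0; 0 1 0]
Equal? NO — does not commute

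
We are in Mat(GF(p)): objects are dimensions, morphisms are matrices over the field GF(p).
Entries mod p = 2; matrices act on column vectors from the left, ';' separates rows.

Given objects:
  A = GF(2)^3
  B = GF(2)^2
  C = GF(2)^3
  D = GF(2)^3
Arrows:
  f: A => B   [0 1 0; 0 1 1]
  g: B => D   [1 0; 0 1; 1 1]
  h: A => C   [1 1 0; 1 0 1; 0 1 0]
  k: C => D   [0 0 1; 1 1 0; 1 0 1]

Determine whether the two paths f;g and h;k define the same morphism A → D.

Answer: DOES NOT COMMUTE

Derivation:
1) trace f;g:
  e0=(1,0,0) f=>(0,0) g=>(0,0,0)
  e1=(0,1,0) f=>(1,1) g=>(1,1,0)
  e2=(0,0,1) f=>(0,1) g=>(0,1,1)
  composite₁ = [0 1 0; 0 1 1; 0 0 1]
2) trace h;k:
  e0=(1,0,0) h=>(1,1,0) k=>(0,0,1)
  e1=(0,1,0) h=>(1,0,1) k=>(1,1,0)
  e2=(0,0,1) h=>(0,1,0) k=>(0,1,0)
  composite₂ = [0 1 0; 0 1 1; 1 0 0]
Equal? differ; not commutative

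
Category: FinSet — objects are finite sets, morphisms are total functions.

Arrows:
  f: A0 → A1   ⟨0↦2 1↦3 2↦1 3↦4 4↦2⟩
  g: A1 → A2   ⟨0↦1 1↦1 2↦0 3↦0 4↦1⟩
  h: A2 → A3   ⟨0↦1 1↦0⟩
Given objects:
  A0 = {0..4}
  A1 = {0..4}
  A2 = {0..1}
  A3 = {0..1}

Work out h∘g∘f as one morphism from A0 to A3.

Answer: ⟨0↦1 1↦1 2↦0 3↦0 4↦1⟩

Work:
  0 f→2 g→0 h→1
  1 f→3 g→0 h→1
  2 f→1 g→1 h→0
  3 f→4 g→1 h→0
  4 f→2 g→0 h→1
result: ⟨0↦1 1↦1 2↦0 3↦0 4↦1⟩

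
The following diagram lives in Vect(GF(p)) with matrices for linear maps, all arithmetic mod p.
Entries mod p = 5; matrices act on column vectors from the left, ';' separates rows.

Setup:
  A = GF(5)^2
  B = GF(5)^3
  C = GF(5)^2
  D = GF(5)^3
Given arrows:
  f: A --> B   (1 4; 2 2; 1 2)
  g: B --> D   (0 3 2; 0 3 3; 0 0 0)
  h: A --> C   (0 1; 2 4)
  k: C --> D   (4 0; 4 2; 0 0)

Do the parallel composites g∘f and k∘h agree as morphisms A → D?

Along f;g (path 1):
  e0=(1,0) f-->(1,2,1) g-->(3,4,0)
  e1=(0,1) f-->(4,2,2) g-->(0,2,0)
  ⟦path⟧₁ = (3 0; 4 2; 0 0)
Along h;k (path 2):
  e0=(1,0) h-->(0,2) k-->(0,4,0)
  e1=(0,1) h-->(1,4) k-->(4,2,0)
  ⟦path⟧₂ = (0 4; 4 2; 0 0)
Equal? distinct morphisms ✗

Answer: DOES NOT COMMUTE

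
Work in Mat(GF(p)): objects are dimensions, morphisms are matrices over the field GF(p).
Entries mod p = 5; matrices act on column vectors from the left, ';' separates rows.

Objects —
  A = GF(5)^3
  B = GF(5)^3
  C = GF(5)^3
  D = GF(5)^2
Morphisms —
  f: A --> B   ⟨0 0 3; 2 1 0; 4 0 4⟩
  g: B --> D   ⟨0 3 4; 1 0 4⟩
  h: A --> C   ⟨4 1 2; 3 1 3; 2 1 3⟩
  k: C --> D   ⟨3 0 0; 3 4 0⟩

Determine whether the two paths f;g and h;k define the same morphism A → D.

1) trace f;g:
  e0=[1,0,0] f-->[0,2,4] g-->[2,1]
  e1=[0,1,0] f-->[0,1,0] g-->[3,0]
  e2=[0,0,1] f-->[3,0,4] g-->[1,4]
  ⟦path⟧₁ = ⟨2 3 1; 1 0 4⟩
2) trace h;k:
  e0=[1,0,0] h-->[4,3,2] k-->[2,4]
  e1=[0,1,0] h-->[1,1,1] k-->[3,2]
  e2=[0,0,1] h-->[2,3,3] k-->[1,3]
  ⟦path⟧₂ = ⟨2 3 1; 4 2 3⟩
Equal? NO — does not commute

Answer: DOES NOT COMMUTE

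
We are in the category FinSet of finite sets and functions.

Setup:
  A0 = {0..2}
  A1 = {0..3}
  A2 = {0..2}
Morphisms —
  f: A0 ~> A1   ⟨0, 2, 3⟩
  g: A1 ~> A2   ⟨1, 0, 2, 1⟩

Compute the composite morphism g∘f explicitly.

Answer: ⟨1, 2, 1⟩

Derivation:
  0 f~>0 g~>1
  1 f~>2 g~>2
  2 f~>3 g~>1
result: ⟨1, 2, 1⟩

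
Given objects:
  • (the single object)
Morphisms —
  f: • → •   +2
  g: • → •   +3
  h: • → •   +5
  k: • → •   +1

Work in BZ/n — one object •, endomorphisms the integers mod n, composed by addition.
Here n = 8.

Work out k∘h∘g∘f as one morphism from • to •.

Answer: +3

Trace:
  0 +2≡2 +3≡5 +5≡2 +1≡3  (mod 8)
result: +3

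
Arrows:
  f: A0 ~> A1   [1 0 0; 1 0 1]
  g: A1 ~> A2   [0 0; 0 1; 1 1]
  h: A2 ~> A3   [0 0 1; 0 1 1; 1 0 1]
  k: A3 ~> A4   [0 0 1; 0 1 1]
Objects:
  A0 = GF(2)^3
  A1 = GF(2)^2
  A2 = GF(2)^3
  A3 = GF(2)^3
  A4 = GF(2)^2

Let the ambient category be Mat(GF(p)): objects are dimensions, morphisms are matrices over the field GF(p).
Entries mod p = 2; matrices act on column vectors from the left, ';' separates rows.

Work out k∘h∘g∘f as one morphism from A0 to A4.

  e0=[1,0,0] f~>[1,1] g~>[0,1,0] h~>[0,1,0] k~>[0,1]
  e1=[0,1,0] f~>[0,0] g~>[0,0,0] h~>[0,0,0] k~>[0,0]
  e2=[0,0,1] f~>[0,1] g~>[0,1,1] h~>[1,0,1] k~>[1,1]
composite: [0 0 1; 1 0 1]

Answer: [0 0 1; 1 0 1]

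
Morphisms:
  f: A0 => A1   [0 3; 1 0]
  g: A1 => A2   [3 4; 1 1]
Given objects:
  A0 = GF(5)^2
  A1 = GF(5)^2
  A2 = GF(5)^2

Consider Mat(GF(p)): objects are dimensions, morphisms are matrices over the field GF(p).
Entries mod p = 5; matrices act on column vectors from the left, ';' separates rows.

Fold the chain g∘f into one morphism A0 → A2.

Answer: [4 4; 1 3]

Work:
  e0=⟨1,0⟩ f=>⟨0,1⟩ g=>⟨4,1⟩
  e1=⟨0,1⟩ f=>⟨3,0⟩ g=>⟨4,3⟩
result: [4 4; 1 3]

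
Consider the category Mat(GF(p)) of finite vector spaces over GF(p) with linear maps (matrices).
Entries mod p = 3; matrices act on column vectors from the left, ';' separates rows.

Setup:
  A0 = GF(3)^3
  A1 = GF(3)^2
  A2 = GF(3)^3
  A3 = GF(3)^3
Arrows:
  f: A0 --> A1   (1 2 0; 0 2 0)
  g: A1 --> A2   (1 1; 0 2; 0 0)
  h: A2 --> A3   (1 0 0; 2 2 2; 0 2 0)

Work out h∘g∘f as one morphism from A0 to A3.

  e0=[1,0,0] f-->[1,0] g-->[1,0,0] h-->[1,2,0]
  e1=[0,1,0] f-->[2,2] g-->[1,1,0] h-->[1,1,2]
  e2=[0,0,1] f-->[0,0] g-->[0,0,0] h-->[0,0,0]
⟦path⟧: (1 1 0; 2 1 0; 0 2 0)

Answer: (1 1 0; 2 1 0; 0 2 0)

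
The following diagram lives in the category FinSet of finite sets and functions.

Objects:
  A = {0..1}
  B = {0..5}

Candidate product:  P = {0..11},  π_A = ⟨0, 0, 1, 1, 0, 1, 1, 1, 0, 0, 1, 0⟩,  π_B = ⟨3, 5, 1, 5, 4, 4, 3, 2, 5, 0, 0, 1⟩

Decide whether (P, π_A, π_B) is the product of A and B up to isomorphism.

|A|·|B| = 2·6 = 12;  |P| = 12
Check the pairing map k ↦ (π_A(k), π_B(k)):
  0 ↦ (0,3)
  1 ↦ (0,5)
  2 ↦ (1,1)
  3 ↦ (1,5)
  4 ↦ (0,4)
  5 ↦ (1,4)
  6 ↦ (1,3)
  7 ↦ (1,2)
  8 ↦ (0,5)  ✗ repeats pair of k=1
  9 ↦ (0,0)
  10 ↦ (1,0)
  11 ↦ (0,1)
distinct pairs in image: 11 / 12 needed
  → (0,5) hit at k=1 and k=8

Answer: NOT A VALID PRODUCT — duplicate pair at indices 8,1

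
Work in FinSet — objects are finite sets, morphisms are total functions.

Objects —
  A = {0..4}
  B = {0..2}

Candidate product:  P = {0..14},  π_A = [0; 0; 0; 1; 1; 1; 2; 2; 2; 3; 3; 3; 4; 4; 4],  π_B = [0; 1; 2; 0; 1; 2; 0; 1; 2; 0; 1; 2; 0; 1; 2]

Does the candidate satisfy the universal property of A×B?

|A|·|B| = 5·3 = 15;  |P| = 15
Check the pairing map k ↦ (π_A(k), π_B(k)):
  0 : (0,0)
  1 : (0,1)
  2 : (0,2)
  3 : (1,0)
  4 : (1,1)
  5 : (1,2)
  6 : (2,0)
  7 : (2,1)
  8 : (2,2)
  9 : (3,0)
  10 : (3,1)
  11 : (3,2)
  12 : (4,0)
  13 : (4,1)
  14 : (4,2)
distinct pairs in image: 15 / 15 needed
  → bijection onto A×B; projections well-typed.

Answer: VALID PRODUCT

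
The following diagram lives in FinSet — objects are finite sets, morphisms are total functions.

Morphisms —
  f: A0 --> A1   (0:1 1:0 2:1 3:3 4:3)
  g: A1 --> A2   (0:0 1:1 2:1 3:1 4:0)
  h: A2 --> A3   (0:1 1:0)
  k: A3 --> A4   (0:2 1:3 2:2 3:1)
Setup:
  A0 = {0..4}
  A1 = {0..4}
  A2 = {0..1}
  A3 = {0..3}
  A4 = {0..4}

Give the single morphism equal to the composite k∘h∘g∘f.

  0 f-->1 g-->1 h-->0 k-->2
  1 f-->0 g-->0 h-->1 k-->3
  2 f-->1 g-->1 h-->0 k-->2
  3 f-->3 g-->1 h-->0 k-->2
  4 f-->3 g-->1 h-->0 k-->2
composite: (0:2 1:3 2:2 3:2 4:2)

Answer: (0:2 1:3 2:2 3:2 4:2)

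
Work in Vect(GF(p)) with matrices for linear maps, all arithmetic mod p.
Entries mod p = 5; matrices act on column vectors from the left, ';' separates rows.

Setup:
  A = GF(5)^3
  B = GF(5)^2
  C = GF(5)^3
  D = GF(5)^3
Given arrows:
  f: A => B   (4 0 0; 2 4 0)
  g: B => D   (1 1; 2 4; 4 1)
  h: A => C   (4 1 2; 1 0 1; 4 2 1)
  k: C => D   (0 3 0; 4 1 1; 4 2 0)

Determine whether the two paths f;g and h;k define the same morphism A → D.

Along f;g (path 1):
  e0=(1,0,0) f=>(4,2) g=>(1,1,3)
  e1=(0,1,0) f=>(0,4) g=>(4,1,4)
  e2=(0,0,1) f=>(0,0) g=>(0,0,0)
  ⟦path⟧₁ = (1 4 0; 1 1 0; 3 4 0)
Along h;k (path 2):
  e0=(1,0,0) h=>(4,1,4) k=>(3,1,3)
  e1=(0,1,0) h=>(1,0,2) k=>(0,1,4)
  e2=(0,0,1) h=>(2,1,1) k=>(3,0,0)
  ⟦path⟧₂ = (3 0 3; 1 1 0; 3 4 0)
Equal? differ; not commutative

Answer: DOES NOT COMMUTE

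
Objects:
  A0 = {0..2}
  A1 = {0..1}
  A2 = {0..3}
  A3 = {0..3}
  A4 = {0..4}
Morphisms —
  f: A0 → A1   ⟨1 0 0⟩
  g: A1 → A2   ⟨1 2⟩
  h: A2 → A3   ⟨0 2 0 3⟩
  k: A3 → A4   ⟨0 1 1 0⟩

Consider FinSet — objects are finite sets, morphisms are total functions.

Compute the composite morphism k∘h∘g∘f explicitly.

  0 f→1 g→2 h→0 k→0
  1 f→0 g→1 h→2 k→1
  2 f→0 g→1 h→2 k→1
⟦path⟧: ⟨0 1 1⟩

Answer: ⟨0 1 1⟩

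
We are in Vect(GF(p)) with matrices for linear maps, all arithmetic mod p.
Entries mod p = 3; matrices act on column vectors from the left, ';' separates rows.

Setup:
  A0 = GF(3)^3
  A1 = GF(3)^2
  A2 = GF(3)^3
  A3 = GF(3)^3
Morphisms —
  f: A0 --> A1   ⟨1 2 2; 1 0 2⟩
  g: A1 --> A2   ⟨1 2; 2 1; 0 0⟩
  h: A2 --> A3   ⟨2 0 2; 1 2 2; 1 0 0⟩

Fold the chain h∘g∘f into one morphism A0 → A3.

  e0=(1,0,0) f-->(1,1) g-->(0,0,0) h-->(0,0,0)
  e1=(0,1,0) f-->(2,0) g-->(2,1,0) h-->(1,1,2)
  e2=(0,0,1) f-->(2,2) g-->(0,0,0) h-->(0,0,0)
⟦path⟧: ⟨0 1 0; 0 1 0; 0 2 0⟩

Answer: ⟨0 1 0; 0 1 0; 0 2 0⟩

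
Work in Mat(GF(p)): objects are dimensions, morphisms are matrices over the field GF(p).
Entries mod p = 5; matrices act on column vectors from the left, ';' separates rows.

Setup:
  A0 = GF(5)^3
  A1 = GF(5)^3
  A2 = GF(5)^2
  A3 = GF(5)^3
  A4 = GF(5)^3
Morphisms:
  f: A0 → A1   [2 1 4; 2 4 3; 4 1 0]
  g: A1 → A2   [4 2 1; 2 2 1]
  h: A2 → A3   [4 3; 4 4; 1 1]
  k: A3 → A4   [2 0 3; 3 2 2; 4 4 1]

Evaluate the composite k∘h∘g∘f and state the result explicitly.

Answer: [4 2 3; 0 0 0; 1 3 2]

Derivation:
  e0=⟨1,0,0⟩ f→⟨2,2,4⟩ g→⟨1,2⟩ h→⟨0,2,3⟩ k→⟨4,0,1⟩
  e1=⟨0,1,0⟩ f→⟨1,4,1⟩ g→⟨3,1⟩ h→⟨0,1,4⟩ k→⟨2,0,3⟩
  e2=⟨0,0,1⟩ f→⟨4,3,0⟩ g→⟨2,4⟩ h→⟨0,4,1⟩ k→⟨3,0,2⟩
⟦path⟧: [4 2 3; 0 0 0; 1 3 2]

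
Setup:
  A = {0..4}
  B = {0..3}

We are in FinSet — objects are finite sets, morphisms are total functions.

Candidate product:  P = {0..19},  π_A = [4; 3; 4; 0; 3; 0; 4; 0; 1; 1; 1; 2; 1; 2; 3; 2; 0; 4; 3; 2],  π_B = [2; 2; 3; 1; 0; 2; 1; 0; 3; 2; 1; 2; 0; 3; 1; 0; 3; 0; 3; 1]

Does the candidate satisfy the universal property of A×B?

|A|·|B| = 5·4 = 20;  |P| = 20
Check the pairing map k ↦ (π_A(k), π_B(k)):
  0 : (4,2)
  1 : (3,2)
  2 : (4,3)
  3 : (0,1)
  4 : (3,0)
  5 : (0,2)
  6 : (4,1)
  7 : (0,0)
  8 : (1,3)
  9 : (1,2)
  10 : (1,1)
  11 : (2,2)
  12 : (1,0)
  13 : (2,3)
  14 : (3,1)
  15 : (2,0)
  16 : (0,3)
  17 : (4,0)
  18 : (3,3)
  19 : (2,1)
distinct pairs in image: 20 / 20 needed
  → bijection onto A×B; projections well-typed.

Answer: VALID PRODUCT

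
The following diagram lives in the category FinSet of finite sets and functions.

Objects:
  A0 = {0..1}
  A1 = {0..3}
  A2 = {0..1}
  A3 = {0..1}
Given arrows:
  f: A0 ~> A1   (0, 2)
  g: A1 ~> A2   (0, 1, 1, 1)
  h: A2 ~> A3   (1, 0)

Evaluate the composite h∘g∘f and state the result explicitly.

Answer: (1, 0)

Derivation:
  0 f~>0 g~>0 h~>1
  1 f~>2 g~>1 h~>0
⟦path⟧: (1, 0)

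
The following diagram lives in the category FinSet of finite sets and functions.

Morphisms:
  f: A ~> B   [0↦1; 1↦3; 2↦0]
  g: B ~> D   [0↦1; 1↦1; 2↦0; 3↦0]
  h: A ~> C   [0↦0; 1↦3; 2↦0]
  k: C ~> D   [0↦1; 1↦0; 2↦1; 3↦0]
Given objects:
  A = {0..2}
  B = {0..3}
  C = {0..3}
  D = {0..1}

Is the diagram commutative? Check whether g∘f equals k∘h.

Along f;g (path 1):
  0 f~>1 g~>1
  1 f~>3 g~>0
  2 f~>0 g~>1
  ⟦path⟧₁ = [0↦1; 1↦0; 2↦1]
Along h;k (path 2):
  0 h~>0 k~>1
  1 h~>3 k~>0
  2 h~>0 k~>1
  ⟦path⟧₂ = [0↦1; 1↦0; 2↦1]
Equal? equal; square commutes

Answer: COMMUTES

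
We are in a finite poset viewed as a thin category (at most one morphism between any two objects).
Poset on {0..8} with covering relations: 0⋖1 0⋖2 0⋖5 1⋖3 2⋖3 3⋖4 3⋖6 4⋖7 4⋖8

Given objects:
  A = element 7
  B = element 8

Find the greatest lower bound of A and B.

{x : x<=A ∧ x<=B} = {0,1,2,3,4}  (A=7, B=8)
  0 <= 4
  1 <= 4
  2 <= 4
  3 <= 4
  4 <= 4
glb = 4

Answer: A∧B = 4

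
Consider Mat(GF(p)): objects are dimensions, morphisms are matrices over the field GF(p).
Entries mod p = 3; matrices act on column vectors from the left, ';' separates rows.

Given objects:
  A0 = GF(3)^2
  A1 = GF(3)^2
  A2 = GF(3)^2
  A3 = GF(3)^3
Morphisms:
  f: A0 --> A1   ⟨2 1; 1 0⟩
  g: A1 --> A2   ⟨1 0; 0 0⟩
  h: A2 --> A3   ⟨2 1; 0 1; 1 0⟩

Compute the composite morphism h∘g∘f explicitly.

Answer: ⟨1 2; 0 0; 2 1⟩

Trace:
  e0=⟨1,0⟩ f-->⟨2,1⟩ g-->⟨2,0⟩ h-->⟨1,0,2⟩
  e1=⟨0,1⟩ f-->⟨1,0⟩ g-->⟨1,0⟩ h-->⟨2,0,1⟩
composite: ⟨1 2; 0 0; 2 1⟩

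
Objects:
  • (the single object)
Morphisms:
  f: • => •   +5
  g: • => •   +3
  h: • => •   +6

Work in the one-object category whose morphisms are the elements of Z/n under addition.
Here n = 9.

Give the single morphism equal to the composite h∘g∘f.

  0 +5≡5 +3≡8 +6≡5  (mod 9)
⟦path⟧: +5

Answer: +5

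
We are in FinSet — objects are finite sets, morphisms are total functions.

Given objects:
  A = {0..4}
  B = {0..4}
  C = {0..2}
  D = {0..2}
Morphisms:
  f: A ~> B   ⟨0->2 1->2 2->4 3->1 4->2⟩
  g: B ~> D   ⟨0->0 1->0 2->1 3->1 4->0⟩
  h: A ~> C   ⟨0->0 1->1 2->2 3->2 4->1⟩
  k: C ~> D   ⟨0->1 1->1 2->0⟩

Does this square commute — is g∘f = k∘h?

Answer: COMMUTES

Derivation:
Along f;g (path 1):
  0 f~>2 g~>1
  1 f~>2 g~>1
  2 f~>4 g~>0
  3 f~>1 g~>0
  4 f~>2 g~>1
  ⟦path⟧₁ = ⟨0->1 1->1 2->0 3->0 4->1⟩
Along h;k (path 2):
  0 h~>0 k~>1
  1 h~>1 k~>1
  2 h~>2 k~>0
  3 h~>2 k~>0
  4 h~>1 k~>1
  ⟦path⟧₂ = ⟨0->1 1->1 2->0 3->0 4->1⟩
Equal? YES — commutes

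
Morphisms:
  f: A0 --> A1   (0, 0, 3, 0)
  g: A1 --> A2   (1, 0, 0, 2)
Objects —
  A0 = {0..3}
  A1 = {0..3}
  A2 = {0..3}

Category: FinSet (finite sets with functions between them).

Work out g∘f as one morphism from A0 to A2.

  0 f-->0 g-->1
  1 f-->0 g-->1
  2 f-->3 g-->2
  3 f-->0 g-->1
composite: (1, 1, 2, 1)

Answer: (1, 1, 2, 1)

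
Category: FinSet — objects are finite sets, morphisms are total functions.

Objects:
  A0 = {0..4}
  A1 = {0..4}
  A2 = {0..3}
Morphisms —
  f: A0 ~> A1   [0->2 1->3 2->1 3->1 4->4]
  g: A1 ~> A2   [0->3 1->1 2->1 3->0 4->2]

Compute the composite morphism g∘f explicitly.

Answer: [0->1 1->0 2->1 3->1 4->2]

Work:
  0 f~>2 g~>1
  1 f~>3 g~>0
  2 f~>1 g~>1
  3 f~>1 g~>1
  4 f~>4 g~>2
composite: [0->1 1->0 2->1 3->1 4->2]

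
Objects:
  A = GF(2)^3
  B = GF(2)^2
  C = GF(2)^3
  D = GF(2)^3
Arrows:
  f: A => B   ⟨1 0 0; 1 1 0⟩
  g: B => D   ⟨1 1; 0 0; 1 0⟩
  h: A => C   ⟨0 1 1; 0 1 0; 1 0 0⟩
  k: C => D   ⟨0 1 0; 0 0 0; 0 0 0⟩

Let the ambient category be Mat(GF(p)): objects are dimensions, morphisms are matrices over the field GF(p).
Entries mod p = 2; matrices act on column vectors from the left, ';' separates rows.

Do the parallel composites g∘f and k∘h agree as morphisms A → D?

Answer: DOES NOT COMMUTE

Derivation:
Along f;g (path 1):
  e0=[1,0,0] f=>[1,1] g=>[0,0,1]
  e1=[0,1,0] f=>[0,1] g=>[1,0,0]
  e2=[0,0,1] f=>[0,0] g=>[0,0,0]
  result₁ = ⟨0 1 0; 0 0 0; 1 0 0⟩
Along h;k (path 2):
  e0=[1,0,0] h=>[0,0,1] k=>[0,0,0]
  e1=[0,1,0] h=>[1,1,0] k=>[1,0,0]
  e2=[0,0,1] h=>[1,0,0] k=>[0,0,0]
  result₂ = ⟨0 1 0; 0 0 0; 0 0 0⟩
Equal? NO — does not commute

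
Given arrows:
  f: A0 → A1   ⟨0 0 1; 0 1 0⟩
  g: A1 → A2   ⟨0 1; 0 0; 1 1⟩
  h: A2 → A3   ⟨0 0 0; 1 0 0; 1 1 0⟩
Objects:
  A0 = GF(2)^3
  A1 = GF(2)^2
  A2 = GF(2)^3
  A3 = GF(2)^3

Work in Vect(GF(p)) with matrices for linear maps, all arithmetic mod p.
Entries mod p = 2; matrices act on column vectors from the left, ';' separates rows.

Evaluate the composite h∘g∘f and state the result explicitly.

Answer: ⟨0 0 0; 0 1 0; 0 1 0⟩

Work:
  e0=[1,0,0] f→[0,0] g→[0,0,0] h→[0,0,0]
  e1=[0,1,0] f→[0,1] g→[1,0,1] h→[0,1,1]
  e2=[0,0,1] f→[1,0] g→[0,0,1] h→[0,0,0]
result: ⟨0 0 0; 0 1 0; 0 1 0⟩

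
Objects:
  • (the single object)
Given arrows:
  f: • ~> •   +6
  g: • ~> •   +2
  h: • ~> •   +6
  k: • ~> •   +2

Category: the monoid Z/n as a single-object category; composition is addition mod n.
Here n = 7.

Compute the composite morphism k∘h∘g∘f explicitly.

Answer: +2

Derivation:
  0 +6≡6 +2≡1 +6≡0 +2≡2  (mod 7)
result: +2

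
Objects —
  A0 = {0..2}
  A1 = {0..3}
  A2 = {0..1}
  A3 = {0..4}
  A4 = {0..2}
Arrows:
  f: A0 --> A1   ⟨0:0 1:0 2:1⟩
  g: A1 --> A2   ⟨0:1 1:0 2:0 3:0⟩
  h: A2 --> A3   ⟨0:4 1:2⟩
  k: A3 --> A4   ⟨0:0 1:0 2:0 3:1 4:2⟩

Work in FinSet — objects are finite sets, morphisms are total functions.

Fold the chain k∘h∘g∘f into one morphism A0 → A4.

  0 f-->0 g-->1 h-->2 k-->0
  1 f-->0 g-->1 h-->2 k-->0
  2 f-->1 g-->0 h-->4 k-->2
result: ⟨0:0 1:0 2:2⟩

Answer: ⟨0:0 1:0 2:2⟩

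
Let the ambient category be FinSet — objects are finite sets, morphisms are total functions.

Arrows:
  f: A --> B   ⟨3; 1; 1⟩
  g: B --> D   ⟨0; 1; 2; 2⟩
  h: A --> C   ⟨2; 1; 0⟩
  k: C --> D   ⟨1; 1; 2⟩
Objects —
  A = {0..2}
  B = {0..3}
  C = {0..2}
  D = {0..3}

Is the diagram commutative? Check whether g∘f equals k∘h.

Answer: COMMUTES

Work:
Path 1 = f;g:
  0 f-->3 g-->2
  1 f-->1 g-->1
  2 f-->1 g-->1
  result₁ = ⟨2; 1; 1⟩
Path 2 = h;k:
  0 h-->2 k-->2
  1 h-->1 k-->1
  2 h-->0 k-->1
  result₂ = ⟨2; 1; 1⟩
Equal? equal; square commutes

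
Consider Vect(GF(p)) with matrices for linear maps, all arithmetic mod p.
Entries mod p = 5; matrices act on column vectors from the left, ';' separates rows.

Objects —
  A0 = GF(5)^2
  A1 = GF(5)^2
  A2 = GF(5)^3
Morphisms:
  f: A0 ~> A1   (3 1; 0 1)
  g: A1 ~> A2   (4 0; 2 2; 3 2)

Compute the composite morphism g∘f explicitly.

Answer: (2 4; 1 4; 4 0)

Work:
  e0=(1,0) f~>(3,0) g~>(2,1,4)
  e1=(0,1) f~>(1,1) g~>(4,4,0)
result: (2 4; 1 4; 4 0)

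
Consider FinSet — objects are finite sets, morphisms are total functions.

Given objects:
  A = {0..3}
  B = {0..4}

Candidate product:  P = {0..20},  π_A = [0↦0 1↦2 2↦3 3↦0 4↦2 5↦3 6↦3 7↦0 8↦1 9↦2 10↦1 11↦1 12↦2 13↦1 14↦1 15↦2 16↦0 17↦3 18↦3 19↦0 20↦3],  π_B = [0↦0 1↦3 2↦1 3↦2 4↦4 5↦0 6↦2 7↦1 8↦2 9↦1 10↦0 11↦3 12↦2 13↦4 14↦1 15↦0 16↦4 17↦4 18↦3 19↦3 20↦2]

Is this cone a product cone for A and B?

|A|·|B| = 4·5 = 20;  |P| = 21
  → cardinalities differ; no bijection possible.

Answer: NOT A VALID PRODUCT — |P|=21 ≠ |A|·|B|=20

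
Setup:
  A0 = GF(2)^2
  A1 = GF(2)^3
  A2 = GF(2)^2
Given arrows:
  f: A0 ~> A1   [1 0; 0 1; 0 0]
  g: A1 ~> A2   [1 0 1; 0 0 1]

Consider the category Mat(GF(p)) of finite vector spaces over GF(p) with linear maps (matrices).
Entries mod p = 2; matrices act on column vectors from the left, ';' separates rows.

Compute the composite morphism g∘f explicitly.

  e0=(1,0) f~>(1,0,0) g~>(1,0)
  e1=(0,1) f~>(0,1,0) g~>(0,0)
result: [1 0; 0 0]

Answer: [1 0; 0 0]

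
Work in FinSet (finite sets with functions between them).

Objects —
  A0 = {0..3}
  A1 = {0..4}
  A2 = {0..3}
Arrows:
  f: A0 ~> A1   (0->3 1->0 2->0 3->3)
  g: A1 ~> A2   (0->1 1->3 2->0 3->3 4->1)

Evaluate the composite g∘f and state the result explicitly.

  0 f~>3 g~>3
  1 f~>0 g~>1
  2 f~>0 g~>1
  3 f~>3 g~>3
⟦path⟧: (0->3 1->1 2->1 3->3)

Answer: (0->3 1->1 2->1 3->3)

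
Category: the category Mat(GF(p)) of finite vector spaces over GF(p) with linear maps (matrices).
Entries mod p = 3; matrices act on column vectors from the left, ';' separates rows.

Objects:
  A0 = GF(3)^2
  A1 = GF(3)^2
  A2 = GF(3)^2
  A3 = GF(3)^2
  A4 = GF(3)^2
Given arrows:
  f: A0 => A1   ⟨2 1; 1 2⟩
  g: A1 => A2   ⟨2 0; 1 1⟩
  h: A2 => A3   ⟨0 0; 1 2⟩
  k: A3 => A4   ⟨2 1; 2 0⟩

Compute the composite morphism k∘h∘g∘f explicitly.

Answer: ⟨1 2; 0 0⟩

Work:
  e0=(1,0) f=>(2,1) g=>(1,0) h=>(0,1) k=>(1,0)
  e1=(0,1) f=>(1,2) g=>(2,0) h=>(0,2) k=>(2,0)
⟦path⟧: ⟨1 2; 0 0⟩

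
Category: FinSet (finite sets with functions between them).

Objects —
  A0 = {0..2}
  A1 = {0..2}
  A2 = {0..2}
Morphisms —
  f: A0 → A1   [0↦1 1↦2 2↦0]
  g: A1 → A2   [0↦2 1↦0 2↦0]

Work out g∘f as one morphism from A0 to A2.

  0 f→1 g→0
  1 f→2 g→0
  2 f→0 g→2
composite: [0↦0 1↦0 2↦2]

Answer: [0↦0 1↦0 2↦2]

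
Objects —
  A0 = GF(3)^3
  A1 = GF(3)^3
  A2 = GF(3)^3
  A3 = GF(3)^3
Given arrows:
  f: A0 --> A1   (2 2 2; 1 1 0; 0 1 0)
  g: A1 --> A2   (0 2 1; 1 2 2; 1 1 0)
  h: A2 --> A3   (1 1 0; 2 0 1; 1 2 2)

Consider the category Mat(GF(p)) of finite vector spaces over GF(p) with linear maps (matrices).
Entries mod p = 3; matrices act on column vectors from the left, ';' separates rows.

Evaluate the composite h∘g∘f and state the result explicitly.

Answer: (0 0 2; 1 0 2; 1 0 2)

Work:
  e0=(1,0,0) f-->(2,1,0) g-->(2,1,0) h-->(0,1,1)
  e1=(0,1,0) f-->(2,1,1) g-->(0,0,0) h-->(0,0,0)
  e2=(0,0,1) f-->(2,0,0) g-->(0,2,2) h-->(2,2,2)
result: (0 0 2; 1 0 2; 1 0 2)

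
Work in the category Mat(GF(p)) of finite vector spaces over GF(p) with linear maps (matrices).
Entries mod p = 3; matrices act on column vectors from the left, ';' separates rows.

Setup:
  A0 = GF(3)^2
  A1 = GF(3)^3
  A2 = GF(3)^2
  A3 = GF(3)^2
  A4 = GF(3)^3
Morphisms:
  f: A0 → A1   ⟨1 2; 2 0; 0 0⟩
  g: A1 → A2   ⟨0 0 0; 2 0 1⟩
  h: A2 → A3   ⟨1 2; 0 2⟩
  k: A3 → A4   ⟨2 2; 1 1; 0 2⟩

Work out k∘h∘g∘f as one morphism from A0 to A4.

Answer: ⟨1 2; 2 1; 2 1⟩

Trace:
  e0=[1,0] f→[1,2,0] g→[0,2] h→[1,1] k→[1,2,2]
  e1=[0,1] f→[2,0,0] g→[0,1] h→[2,2] k→[2,1,1]
composite: ⟨1 2; 2 1; 2 1⟩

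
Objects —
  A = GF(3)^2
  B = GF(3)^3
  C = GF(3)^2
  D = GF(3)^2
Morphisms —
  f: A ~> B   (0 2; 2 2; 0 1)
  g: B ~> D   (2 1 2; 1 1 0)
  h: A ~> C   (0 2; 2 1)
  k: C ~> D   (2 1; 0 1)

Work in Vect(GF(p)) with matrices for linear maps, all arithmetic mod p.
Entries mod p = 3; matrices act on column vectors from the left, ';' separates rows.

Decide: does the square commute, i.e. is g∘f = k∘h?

Path 1 = f;g:
  e0=(1,0) f~>(0,2,0) g~>(2,2)
  e1=(0,1) f~>(2,2,1) g~>(2,1)
  composite₁ = (2 2; 2 1)
Path 2 = h;k:
  e0=(1,0) h~>(0,2) k~>(2,2)
  e1=(0,1) h~>(2,1) k~>(2,1)
  composite₂ = (2 2; 2 1)
Equal? same morphism ✓

Answer: COMMUTES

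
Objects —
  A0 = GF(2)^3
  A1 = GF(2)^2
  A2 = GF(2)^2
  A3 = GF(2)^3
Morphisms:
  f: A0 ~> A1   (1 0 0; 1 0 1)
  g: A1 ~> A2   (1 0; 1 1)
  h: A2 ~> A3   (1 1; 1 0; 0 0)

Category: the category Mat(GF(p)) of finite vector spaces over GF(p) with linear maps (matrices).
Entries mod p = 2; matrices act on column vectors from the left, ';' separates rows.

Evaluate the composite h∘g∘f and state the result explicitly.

Answer: (1 0 1; 1 0 0; 0 0 0)

Work:
  e0=(1,0,0) f~>(1,1) g~>(1,0) h~>(1,1,0)
  e1=(0,1,0) f~>(0,0) g~>(0,0) h~>(0,0,0)
  e2=(0,0,1) f~>(0,1) g~>(0,1) h~>(1,0,0)
composite: (1 0 1; 1 0 0; 0 0 0)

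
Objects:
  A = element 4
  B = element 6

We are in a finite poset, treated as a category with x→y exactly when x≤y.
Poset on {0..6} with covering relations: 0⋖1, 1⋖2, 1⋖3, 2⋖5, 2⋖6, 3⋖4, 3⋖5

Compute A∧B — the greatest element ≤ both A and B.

Answer: A∧B = 1

Derivation:
{x : x<=A ∧ x<=B} = {0,1}  (A=4, B=6)
  0 <= 1
  1 <= 1
glb = 1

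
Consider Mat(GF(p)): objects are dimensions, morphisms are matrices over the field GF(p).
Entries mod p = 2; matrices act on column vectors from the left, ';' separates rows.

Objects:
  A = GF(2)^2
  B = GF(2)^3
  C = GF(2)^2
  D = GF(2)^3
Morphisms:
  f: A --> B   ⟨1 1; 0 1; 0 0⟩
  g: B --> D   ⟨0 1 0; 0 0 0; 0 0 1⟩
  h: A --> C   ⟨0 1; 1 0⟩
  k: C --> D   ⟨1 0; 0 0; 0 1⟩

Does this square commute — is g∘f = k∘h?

Answer: DOES NOT COMMUTE

Trace:
1) trace f;g:
  e0=⟨1,0⟩ f-->⟨1,0,0⟩ g-->⟨0,0,0⟩
  e1=⟨0,1⟩ f-->⟨1,1,0⟩ g-->⟨1,0,0⟩
  ⟦path⟧₁ = ⟨0 1; 0 0; 0 0⟩
2) trace h;k:
  e0=⟨1,0⟩ h-->⟨0,1⟩ k-->⟨0,0,1⟩
  e1=⟨0,1⟩ h-->⟨1,0⟩ k-->⟨1,0,0⟩
  ⟦path⟧₂ = ⟨0 1; 0 0; 1 0⟩
Equal? differ; not commutative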